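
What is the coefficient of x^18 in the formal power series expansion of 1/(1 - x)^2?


The negative binomial / multiset identity is
1/(1 - x)^r = sum_{k>=0} C(k + r - 1, r - 1) x^k.
Here r = 2 and k = 18, so the coefficient is
C(18 + 1, 1) = C(19, 1)
= 19

19


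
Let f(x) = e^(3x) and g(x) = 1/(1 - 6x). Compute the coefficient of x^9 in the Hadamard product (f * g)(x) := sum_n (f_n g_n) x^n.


Expanding: f_k = 3^k/k! (from e^(3x)) and g_k = 6^k (from 1/(1 - 6x)). So the Hadamard coefficient (f * g)_k = 3^k 6^k / k! = (18)^k / k!.
For k = 9: 18^9/9! = 198359290368/362880 = 19131876/35.

19131876/35


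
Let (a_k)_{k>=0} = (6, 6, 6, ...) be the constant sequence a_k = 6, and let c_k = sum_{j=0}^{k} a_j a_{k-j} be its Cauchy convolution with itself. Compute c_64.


Since a_j = 6 for all j >= 0, the convolution sum becomes
c_k = sum_{j=0}^{k} 6 * 6 = 36 * (k + 1).
Equivalently, the generating function of (a_k) is 6/(1 - x) and its square is 36/(1 - x)^2 = sum_{k>=0} 36(k + 1) x^k.
For k = 64: 36 * 65 = 2340.

2340


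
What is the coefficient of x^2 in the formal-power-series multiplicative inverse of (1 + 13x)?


The inverse is 1/(1 + 13x). Apply the geometric identity 1/(1 - y) = sum_{k>=0} y^k with y = -13x:
1/(1 + 13x) = sum_{k>=0} (-13)^k x^k.
So the coefficient of x^2 is (-13)^2 = 169.

169


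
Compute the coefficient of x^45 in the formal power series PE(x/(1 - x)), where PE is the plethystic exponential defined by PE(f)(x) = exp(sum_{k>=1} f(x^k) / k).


For f(x) = x/(1 - x) we have
sum_{k>=1} f(x^k) / k = sum_{k>=1} (1/k) * x^k / (1 - x^k) = sum_{k, m >= 1} x^(k m) / k,
which after exponentiating simplifies to
PE(x/(1 - x)) = prod_{k>=1} 1 / (1 - x^k).
This is the generating function for the partition function p(n), so the coefficient of x^45 is p(45).
Computing p(45) by dynamic programming over parts 1, 2, ..., 45: p(45) = 89134.

89134


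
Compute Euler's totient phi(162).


phi(n) counts integers in [1, n] coprime to n. Using the multiplicative formula phi(n) = n * prod_{p | n} (1 - 1/p):
162 = 2 * 3^4, so
phi(162) = 162 * (1 - 1/2) * (1 - 1/3) = 54.

54


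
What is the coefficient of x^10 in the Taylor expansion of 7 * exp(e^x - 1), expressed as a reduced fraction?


exp(e^x - 1) = sum_{k>=0} Bell_k x^k / k!, where Bell_k is the k-th Bell number.
So the coefficient of x^10 is 7 * Bell_10 / 10!.
Computing: Bell_10 = 115975 and 10! = 3628800, giving
7 * 115975/3628800 = 4639/20736.

4639/20736


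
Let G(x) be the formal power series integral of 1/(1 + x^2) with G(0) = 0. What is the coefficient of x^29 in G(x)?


1/(1 + x^2) = sum_{j>=0} (-1)^j x^(2j). Integrating termwise with G(0) = 0:
G(x) = sum_{j>=0} (-1)^j x^(2j+1) / (2j+1) = arctan(x).
Only odd powers are nonzero. For x^29 write 29 = 2*14 + 1, giving
(-1)^14 / 29 = 1/29 = 1/29.

1/29


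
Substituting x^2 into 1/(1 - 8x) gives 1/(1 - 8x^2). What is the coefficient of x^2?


The coefficient of x^(2m) in 1/(1 - 8x^2) is 8^m.
With n = 2 = 2*1, the coefficient is 8^1 = 8.

8


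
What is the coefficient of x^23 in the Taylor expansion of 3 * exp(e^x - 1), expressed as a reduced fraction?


exp(e^x - 1) = sum_{k>=0} Bell_k x^k / k!, where Bell_k is the k-th Bell number.
So the coefficient of x^23 is 3 * Bell_23 / 23!.
Computing: Bell_23 = 44152005855084346 and 23! = 25852016738884976640000, giving
3 * 44152005855084346/25852016738884976640000 = 22076002927542173/4308669456480829440000.

22076002927542173/4308669456480829440000


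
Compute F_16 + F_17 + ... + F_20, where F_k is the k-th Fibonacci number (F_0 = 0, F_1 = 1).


Use the identity sum_{k=0}^{N} F_k = F_{N+2} - 1 (which follows from F_{k+2} - F_{k+1} = F_k). Then
sum_{k=16}^{20} F_k = (F_{22} - 1) - (F_{17} - 1) = F_{22} - F_{17}.
Computing: F_{22} = 17711, F_{17} = 1597, so
Sum = 17711 - 1597 = 16114.

16114


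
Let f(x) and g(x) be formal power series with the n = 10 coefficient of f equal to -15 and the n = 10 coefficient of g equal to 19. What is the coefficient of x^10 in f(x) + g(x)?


Addition of formal power series is termwise.
The coefficient of x^10 in f + g = -15 + 19
= 4

4


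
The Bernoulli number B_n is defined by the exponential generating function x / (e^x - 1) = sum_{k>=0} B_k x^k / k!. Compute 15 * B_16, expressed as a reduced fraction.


Bernoulli numbers can also be computed recursively via B_0 = 1 and sum_{j=0}^{m} C(m+1, j) B_j = 0 for m >= 1. Odd-index Bernoulli numbers vanish for k >= 3.
Computing B_16 = -3617/510, so 15 * B_16 = 15 * -3617/510 = -3617/34.

-3617/34


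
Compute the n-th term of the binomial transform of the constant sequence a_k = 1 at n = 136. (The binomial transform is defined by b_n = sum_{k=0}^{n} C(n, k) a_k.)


With a_k = 1 for all k, b_n = sum_{k=0}^{n} C(n, k) = 2^n by the binomial theorem.
For n = 136: 2^136 = 87112285931760246646623899502532662132736.

87112285931760246646623899502532662132736


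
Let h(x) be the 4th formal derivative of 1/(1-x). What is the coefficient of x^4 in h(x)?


Differentiating 4 times: d^4/dx^4 [1/(1-x)] = 4!/(1-x)^5.
The expansion 1/(1-x)^5 = sum_{k>=0} C(k+4, 4) x^k, so the coefficient of x^n in 4!/(1-x)^5 is 4! * C(n+4, 4).
For n = 4: 24 * C(8, 4) = 24 * 70 = 1680

1680


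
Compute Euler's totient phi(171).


phi(n) counts integers in [1, n] coprime to n. Using the multiplicative formula phi(n) = n * prod_{p | n} (1 - 1/p):
171 = 3^2 * 19, so
phi(171) = 171 * (1 - 1/3) * (1 - 1/19) = 108.

108


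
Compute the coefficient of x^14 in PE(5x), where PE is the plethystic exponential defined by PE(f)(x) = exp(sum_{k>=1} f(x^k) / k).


With f(x) = 5x, the exponent is sum_{k>=1} 5 x^k / k = 5 * (-ln(1 - x)). Exponentiating:
PE(5x) = exp(-5 ln(1 - x)) = 1/(1 - x)^5.
By the negative binomial expansion, [x^n] 1/(1 - x)^5 = C(n + 4, 4).
For n = 14: C(18, 4) = 3060.

3060


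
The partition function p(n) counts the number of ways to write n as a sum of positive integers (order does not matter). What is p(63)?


Using the generating function prod_{k>=1} 1/(1-x^k), we compute p(63).
By dynamic programming over parts 1 through 63:
p(63) = 1505499

1505499


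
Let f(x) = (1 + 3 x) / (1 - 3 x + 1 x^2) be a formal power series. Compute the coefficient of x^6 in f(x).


Write f(x) = sum_{k>=0} a_k x^k. Multiplying both sides by 1 - 3 x + 1 x^2 gives
(1 - 3 x + 1 x^2) sum_{k>=0} a_k x^k = 1 + 3 x.
Matching coefficients:
 x^0: a_0 = 1
 x^1: a_1 - 3 a_0 = 3  =>  a_1 = 3*1 + 3 = 6
 x^k (k >= 2): a_k = 3 a_{k-1} - 1 a_{k-2}.
Iterating: a_2 = 17, a_3 = 45, a_4 = 118, a_5 = 309, a_6 = 809.
So the coefficient of x^6 is 809.

809


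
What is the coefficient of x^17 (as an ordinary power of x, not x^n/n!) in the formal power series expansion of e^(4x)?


The exponential series is e^y = sum_{k>=0} y^k / k!. Substituting y = 4x gives
e^(4x) = sum_{k>=0} 4^k x^k / k!.
So the coefficient of x^n is a^n/n! with a = 4, n = 17:
4^17 / 17! = 17179869184/355687428096000 = 524288/10854718875

524288/10854718875


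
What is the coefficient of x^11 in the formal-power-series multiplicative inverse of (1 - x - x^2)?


Let the inverse be f(x) = sum_{k>=0} a_k x^k. From f(x) * (1 - x - x^2) = 1 and matching coefficients:
 x^0: a_0 = 1.
 x^1: a_1 - a_0 = 0, so a_1 = 1.
 x^k (k >= 2): a_k - a_{k-1} - a_{k-2} = 0, i.e. a_k = a_{k-1} + a_{k-2}.
This is the Fibonacci-type recurrence shifted so that a_0 = a_1 = 1.
Iterating: a_0=1, a_1=1, a_2=2, a_3=3, a_4=5, a_5=8, a_6=13, a_7=21, a_8=34, a_9=55, ...
a_11 = 144.

144


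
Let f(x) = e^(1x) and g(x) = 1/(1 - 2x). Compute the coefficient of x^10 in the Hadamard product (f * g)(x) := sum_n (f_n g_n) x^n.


Expanding: f_k = 1^k/k! (from e^(1x)) and g_k = 2^k (from 1/(1 - 2x)). So the Hadamard coefficient (f * g)_k = 1^k 2^k / k! = (2)^k / k!.
For k = 10: 2^10/10! = 1024/3628800 = 4/14175.

4/14175


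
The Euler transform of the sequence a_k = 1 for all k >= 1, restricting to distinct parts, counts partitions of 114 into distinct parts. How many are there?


Partitions of 114 into distinct parts can be computed via generating function.
Product (1+x)(1+x^2)(1+x^3)...
The coefficient of x^114 = 1378304

1378304


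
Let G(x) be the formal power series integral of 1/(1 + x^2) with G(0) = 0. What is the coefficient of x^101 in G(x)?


1/(1 + x^2) = sum_{j>=0} (-1)^j x^(2j). Integrating termwise with G(0) = 0:
G(x) = sum_{j>=0} (-1)^j x^(2j+1) / (2j+1) = arctan(x).
Only odd powers are nonzero. For x^101 write 101 = 2*50 + 1, giving
(-1)^50 / 101 = 1/101 = 1/101.

1/101


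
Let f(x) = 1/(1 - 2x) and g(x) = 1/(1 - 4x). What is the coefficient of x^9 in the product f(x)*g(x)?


The coefficient of x^n in f*g is the Cauchy product: sum_{k=0}^{n} a^k * b^(n-k).
With a=2, b=4, n=9:
sum_{k=0}^{9} 2^k * 4^(9-k)
= 523776

523776


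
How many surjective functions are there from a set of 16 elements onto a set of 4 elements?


By inclusion-exclusion on which target elements are missed, the number of surjections from an n-set onto a k-set is
surj(n, k) = sum_{j=0}^{k} (-1)^j C(k, j) (k - j)^n.
Equivalently surj(n, k) = k! * S(n, k), where S(n, k) is the Stirling number of the second kind.
For n = 16, k = 4:
S(16, 4) = 171798901, so
surj = 4! * 171798901 = 24 * 171798901 = 4123173624.

4123173624


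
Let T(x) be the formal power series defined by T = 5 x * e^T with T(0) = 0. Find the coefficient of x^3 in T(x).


Apply the Lagrange inversion formula: if T = 5 x * phi(T) with phi(t) = e^t, then
[x^n] T = 5^n * (1/n) [t^(n-1)] phi(t)^n = 5^n * (1/n) [t^(n-1)] e^(n t) = 5^n * (1/n) * n^(n-1) / (n-1)! = 5^n * n^(n-1) / n!.
When c = 1 this is the Cayley count of rooted labeled trees on n vertices, divided by n!.
For n = 3: 5^3 * 3^2 / 3! = 125 * 9/6 = 375/2.

375/2


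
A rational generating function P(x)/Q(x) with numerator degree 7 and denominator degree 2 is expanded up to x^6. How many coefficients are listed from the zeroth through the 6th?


Expanding up to x^6 gives the coefficients for x^0, x^1, ..., x^6.
That is 6 + 1 = 7 coefficients in total.

7


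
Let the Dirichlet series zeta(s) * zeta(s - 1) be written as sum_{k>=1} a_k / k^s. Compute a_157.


Convolution gives a_k = sum_{d | k} d * 1 = sum_{d | k} d = sigma(k), the sum of positive divisors of k.
For k = 157, the divisors are 1, 157, so
sigma(157) = 1 + 157 = 158.

158


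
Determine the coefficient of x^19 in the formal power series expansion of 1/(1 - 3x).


The geometric series identity gives 1/(1 - c x) = sum_{k>=0} c^k x^k, so the coefficient of x^k is c^k.
Here c = 3 and k = 19.
Computing: 3^19 = 1162261467

1162261467


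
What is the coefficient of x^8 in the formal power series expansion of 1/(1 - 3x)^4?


The general identity 1/(1 - c x)^r = sum_{k>=0} c^k C(k + r - 1, r - 1) x^k follows by substituting y = c x into 1/(1 - y)^r = sum_{k>=0} C(k + r - 1, r - 1) y^k.
For c = 3, r = 4, k = 8:
3^8 * C(11, 3) = 6561 * 165 = 1082565.

1082565


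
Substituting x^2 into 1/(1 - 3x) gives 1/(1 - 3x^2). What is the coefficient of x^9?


Since 1/(1 - 3x^2) only has even powers of x,
the coefficient of x^9 (odd) is 0.

0


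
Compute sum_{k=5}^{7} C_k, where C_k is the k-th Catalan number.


C_5 through C_7: 42, 132, 429
Sum = 42 + 132 + 429
= 603

603


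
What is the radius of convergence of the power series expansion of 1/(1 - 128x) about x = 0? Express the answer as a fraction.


Expanding 1/(1 - 128x) = sum_{k>=0} 128^k x^k, the series converges when |128x| < 1, i.e., |x| < 1/128.
So the radius of convergence is 1/128 = 1/128.

1/128


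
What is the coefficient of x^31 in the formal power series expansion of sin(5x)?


The Maclaurin series is sin(t) = sum_{k>=0} (-1)^k t^(2k+1) / (2k+1)!, so substituting t = 5x, only odd powers of x are nonzero, with coefficient of x^(2k+1) equal to (-1)^k 5^(2k+1) / (2k+1)!.
Write 31 = 2*15 + 1, giving the coefficient (-1)^15 * 5^31 / 31! = -4656612873077392578125/8222838654177922817725562880000000 = -59604644775390625/105252334773477412066887204864.

-59604644775390625/105252334773477412066887204864


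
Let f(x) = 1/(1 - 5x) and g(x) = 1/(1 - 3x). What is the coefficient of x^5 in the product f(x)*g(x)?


The coefficient of x^n in f*g is the Cauchy product: sum_{k=0}^{n} a^k * b^(n-k).
With a=5, b=3, n=5:
sum_{k=0}^{5} 5^k * 3^(5-k)
= 7448

7448


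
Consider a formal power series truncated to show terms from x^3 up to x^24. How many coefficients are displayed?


From x^3 to x^24 inclusive, the count is 24 - 3 + 1 = 22.

22


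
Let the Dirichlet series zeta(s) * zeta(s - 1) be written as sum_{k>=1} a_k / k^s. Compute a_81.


Convolution gives a_k = sum_{d | k} d * 1 = sum_{d | k} d = sigma(k), the sum of positive divisors of k.
For k = 81, the divisors are 1, 3, 9, 27, 81, so
sigma(81) = 1 + 3 + 9 + 27 + 81 = 121.

121


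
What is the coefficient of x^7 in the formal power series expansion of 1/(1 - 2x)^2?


The general identity 1/(1 - c x)^r = sum_{k>=0} c^k C(k + r - 1, r - 1) x^k follows by substituting y = c x into 1/(1 - y)^r = sum_{k>=0} C(k + r - 1, r - 1) y^k.
For c = 2, r = 2, k = 7:
2^7 * C(8, 1) = 128 * 8 = 1024.

1024


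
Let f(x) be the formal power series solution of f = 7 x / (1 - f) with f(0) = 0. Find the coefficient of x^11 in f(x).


Apply Lagrange inversion: f = 7 x * phi(f) with phi(t) = 1/(1 - t), so
[x^n] f = 7^n * (1/n) [t^(n-1)] phi(t)^n = 7^n * (1/n) [t^(n-1)] (1 - t)^(-n) = 7^n * (1/n) C(2n - 2, n - 1) = 7^n * C_{n-1}.
For n = 11: C_10 = C(20, 10) / 11 = 184756/11 = 16796.
With the 7^11 = 1977326743 factor, the coefficient is 1977326743 * 16796 = 33211179975428.

33211179975428


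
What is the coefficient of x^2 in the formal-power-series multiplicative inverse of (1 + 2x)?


The inverse is 1/(1 + 2x). Apply the geometric identity 1/(1 - y) = sum_{k>=0} y^k with y = -2x:
1/(1 + 2x) = sum_{k>=0} (-2)^k x^k.
So the coefficient of x^2 is (-2)^2 = 4.

4


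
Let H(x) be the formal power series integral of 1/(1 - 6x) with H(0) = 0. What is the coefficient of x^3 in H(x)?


1/(1 - 6x) = sum_{k>=0} 6^k x^k. Integrating termwise with H(0) = 0:
H(x) = sum_{k>=0} 6^k x^(k+1) / (k+1) = sum_{m>=1} 6^(m-1) x^m / m.
For m = 3: 6^2/3 = 36/3 = 12.

12


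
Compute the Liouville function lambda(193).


The Liouville function is lambda(k) = (-1)^Omega(k), where Omega(k) counts the prime factors of k with multiplicity.
Factoring: 193 = 193, so Omega(193) = 1.
lambda(193) = (-1)^1 = -1.

-1


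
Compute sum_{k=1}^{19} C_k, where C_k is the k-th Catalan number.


C_1 through C_19: 1, 2, 5, 14, 42, 132, 429, 1430, 4862, 16796, 58786, 208012, 742900, 2674440, 9694845, 35357670, 129644790, 477638700, 1767263190
Sum = 1 + 2 + 5 + 14 + 42 + 132 + 429 + 1430 + 4862 + 16796 + 58786 + 208012 + 742900 + 2674440 + 9694845 + 35357670 + 129644790 + 477638700 + 1767263190
= 2423307046

2423307046


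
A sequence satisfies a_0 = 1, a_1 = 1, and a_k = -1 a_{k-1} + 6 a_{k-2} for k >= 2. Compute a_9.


The characteristic equation is t^2 + 1 t - 6 = 0, with roots r_1 = 2 and r_2 = -3 (so c_1 = r_1 + r_2, c_2 = -r_1 r_2 as required).
One can use the closed form a_n = A r_1^n + B r_2^n, but direct iteration is more reliable:
a_0 = 1, a_1 = 1, a_2 = 5, a_3 = 1, a_4 = 29, a_5 = -23, a_6 = 197, a_7 = -335, a_8 = 1517, a_9 = -3527.
So a_9 = -3527.

-3527


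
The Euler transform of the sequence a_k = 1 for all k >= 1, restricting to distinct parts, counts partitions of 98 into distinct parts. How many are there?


Partitions of 98 into distinct parts can be computed via generating function.
Product (1+x)(1+x^2)(1+x^3)...
The coefficient of x^98 = 376256

376256


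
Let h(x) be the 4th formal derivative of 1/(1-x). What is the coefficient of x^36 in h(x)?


Differentiating 4 times: d^4/dx^4 [1/(1-x)] = 4!/(1-x)^5.
The expansion 1/(1-x)^5 = sum_{k>=0} C(k+4, 4) x^k, so the coefficient of x^n in 4!/(1-x)^5 is 4! * C(n+4, 4).
For n = 36: 24 * C(40, 4) = 24 * 91390 = 2193360

2193360


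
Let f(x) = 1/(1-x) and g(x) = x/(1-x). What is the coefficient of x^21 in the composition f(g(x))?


First simplify the composition: f(g(x)) = 1/(1 - x/(1-x)) = (1-x)/((1-x) - x) = (1-x)/(1-2x).
Now extract the coefficient. Write (1-x)/(1-2x) = 1/(1-2x) - x/(1-2x).
The coefficient of x^n in 1/(1-2x) is 2^n, and in x/(1-2x) is 2^(n-1) (for n >= 1).
So the coefficient of x^21 is 2^21 - 2^20 = 2097152 - 1048576 = 1048576.

1048576


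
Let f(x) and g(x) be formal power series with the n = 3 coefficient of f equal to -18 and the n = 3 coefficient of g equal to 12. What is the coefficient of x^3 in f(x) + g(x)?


Addition of formal power series is termwise.
The coefficient of x^3 in f + g = -18 + 12
= -6

-6


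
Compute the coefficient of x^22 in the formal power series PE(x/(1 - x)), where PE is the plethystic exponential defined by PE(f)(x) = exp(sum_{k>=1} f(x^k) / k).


For f(x) = x/(1 - x) we have
sum_{k>=1} f(x^k) / k = sum_{k>=1} (1/k) * x^k / (1 - x^k) = sum_{k, m >= 1} x^(k m) / k,
which after exponentiating simplifies to
PE(x/(1 - x)) = prod_{k>=1} 1 / (1 - x^k).
This is the generating function for the partition function p(n), so the coefficient of x^22 is p(22).
Computing p(22) by dynamic programming over parts 1, 2, ..., 22: p(22) = 1002.

1002


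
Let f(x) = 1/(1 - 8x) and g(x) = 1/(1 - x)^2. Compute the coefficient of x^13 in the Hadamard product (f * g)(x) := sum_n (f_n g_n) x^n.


f has coefficients f_k = 8^k. For g = 1/(1 - x)^2 the coefficient is g_k = C(k + 1, 1) = k + 1. The Hadamard coefficient is (f * g)_k = 8^k * (k + 1).
For k = 13: 8^13 * 14 = 549755813888 * 14 = 7696581394432.

7696581394432


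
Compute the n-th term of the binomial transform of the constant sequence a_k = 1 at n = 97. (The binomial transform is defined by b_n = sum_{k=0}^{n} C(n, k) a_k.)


With a_k = 1 for all k, b_n = sum_{k=0}^{n} C(n, k) = 2^n by the binomial theorem.
For n = 97: 2^97 = 158456325028528675187087900672.

158456325028528675187087900672


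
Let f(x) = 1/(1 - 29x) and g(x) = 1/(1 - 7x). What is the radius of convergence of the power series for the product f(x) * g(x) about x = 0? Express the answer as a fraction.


The radius of 1/(1 - 29x) is 1/29 (nearest singularity at x = 1/29), and the radius of 1/(1 - 7x) is 1/7.
The product f(x)*g(x) = 1/((1 - 29x)(1 - 7x)) has singularities at both 1/29 and 1/7, so its radius of convergence is the distance to the nearest one:
min(1/29, 1/7) = 1/29.

1/29


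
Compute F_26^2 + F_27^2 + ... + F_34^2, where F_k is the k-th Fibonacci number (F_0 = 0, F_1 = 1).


There is a standard identity sum_{k=0}^{N} F_k^2 = F_N * F_{N+1} (proved inductively from the telescoping relation F_k^2 = F_k F_{k+1} - F_{k-1} F_k). Then
sum_{k=26}^{34} F_k^2 = F_34 F_35 - F_25 F_26.
Computing: F_34 = 5702887, F_35 = 9227465, F_25 = 75025, F_26 = 121393.
Sum = 5702887 * 9227465 - 75025 * 121393 = 52614082681630.

52614082681630


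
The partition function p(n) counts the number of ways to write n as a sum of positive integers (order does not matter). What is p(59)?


Using the generating function prod_{k>=1} 1/(1-x^k), we compute p(59).
By dynamic programming over parts 1 through 59:
p(59) = 831820

831820


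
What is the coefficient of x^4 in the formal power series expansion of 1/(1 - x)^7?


The negative binomial / multiset identity is
1/(1 - x)^r = sum_{k>=0} C(k + r - 1, r - 1) x^k.
Here r = 7 and k = 4, so the coefficient is
C(4 + 6, 6) = C(10, 6)
= 210

210


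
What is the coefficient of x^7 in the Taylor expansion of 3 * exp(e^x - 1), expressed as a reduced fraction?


exp(e^x - 1) = sum_{k>=0} Bell_k x^k / k!, where Bell_k is the k-th Bell number.
So the coefficient of x^7 is 3 * Bell_7 / 7!.
Computing: Bell_7 = 877 and 7! = 5040, giving
3 * 877/5040 = 877/1680.

877/1680


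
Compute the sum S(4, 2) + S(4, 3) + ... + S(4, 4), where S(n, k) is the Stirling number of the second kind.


By definition, S(n, k) counts partitions of an n-set into exactly k nonempty blocks.
Computing row n = 4 for k = 2..4:
S(4, k): 7, 6, 1
Sum = 14.

14


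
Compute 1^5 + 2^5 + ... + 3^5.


This power sum has a closed form given by Faulhaber's formula
sum_{k=1}^{m} k^p = (1 / (p + 1)) * sum_{j=0}^{p} C(p + 1, j) B_j m^(p + 1 - j),
but for small m direct computation is fastest:
1 + 32 + 243 = 276.

276


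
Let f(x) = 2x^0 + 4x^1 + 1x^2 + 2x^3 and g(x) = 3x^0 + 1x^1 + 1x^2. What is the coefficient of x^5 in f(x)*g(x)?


Cauchy product at x^5:
2*1
= 2

2


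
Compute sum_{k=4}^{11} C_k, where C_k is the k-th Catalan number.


C_4 through C_11: 14, 42, 132, 429, 1430, 4862, 16796, 58786
Sum = 14 + 42 + 132 + 429 + 1430 + 4862 + 16796 + 58786
= 82491

82491


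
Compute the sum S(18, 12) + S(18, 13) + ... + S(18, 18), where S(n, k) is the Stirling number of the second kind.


By definition, S(n, k) counts partitions of an n-set into exactly k nonempty blocks.
Computing row n = 18 for k = 12..18:
S(18, k): 1256328866, 125854638, 8408778, 367200, 9996, 153, 1
Sum = 1390969632.

1390969632


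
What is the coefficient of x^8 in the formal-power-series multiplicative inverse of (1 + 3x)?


The inverse is 1/(1 + 3x). Apply the geometric identity 1/(1 - y) = sum_{k>=0} y^k with y = -3x:
1/(1 + 3x) = sum_{k>=0} (-3)^k x^k.
So the coefficient of x^8 is (-3)^8 = 6561.

6561


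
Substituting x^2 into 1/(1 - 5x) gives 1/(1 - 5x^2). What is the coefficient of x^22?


The coefficient of x^(2m) in 1/(1 - 5x^2) is 5^m.
With n = 22 = 2*11, the coefficient is 5^11 = 48828125.

48828125


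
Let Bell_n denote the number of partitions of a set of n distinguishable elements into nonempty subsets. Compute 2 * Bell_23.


Bell_23 can be computed from the Bell triangle or from Dobinski's identity Bell_n = (1/e) * sum_{k>=0} k^n / k!.
Computing Bell_23 = 44152005855084346.
Then 2 * 44152005855084346 = 88304011710168692.

88304011710168692


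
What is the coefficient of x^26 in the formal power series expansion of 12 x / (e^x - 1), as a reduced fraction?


The exponential generating function for Bernoulli numbers is
x / (e^x - 1) = sum_{k>=0} B_k x^k / k!.
So the coefficient of x^26 in 12 x / (e^x - 1) is 12 B_26 / 26!.
Computing: B_26 = 8553103/6, 26! = 403291461126605635584000000, giving
12 * 8553103/6 / 403291461126605635584000000 = 657931/15511210043330985984000000.

657931/15511210043330985984000000


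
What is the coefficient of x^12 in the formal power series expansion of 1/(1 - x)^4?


The expansion 1/(1 - x)^r = sum_{k>=0} C(k + r - 1, r - 1) x^k follows from the multiset / negative-binomial theorem (or from repeated differentiation of the geometric series).
For r = 4 and k = 12:
C(15, 3) = 1307674368000 / (6 * 479001600) = 455.

455


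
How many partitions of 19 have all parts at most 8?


Using the generating function (1-x)^(-1)(1-x^2)^(-1)...(1-x^8)^(-1),
the coefficient of x^19 counts these restricted partitions.
Result = 352

352


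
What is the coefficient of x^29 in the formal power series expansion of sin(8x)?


The Maclaurin series is sin(t) = sum_{k>=0} (-1)^k t^(2k+1) / (2k+1)!, so substituting t = 8x, only odd powers of x are nonzero, with coefficient of x^(2k+1) equal to (-1)^k 8^(2k+1) / (2k+1)!.
Write 29 = 2*14 + 1, giving the coefficient (-1)^14 * 8^29 / 29! = 154742504910672534362390528/8841761993739701954543616000000 = 4611686018427387904/263505041412702261046875.

4611686018427387904/263505041412702261046875


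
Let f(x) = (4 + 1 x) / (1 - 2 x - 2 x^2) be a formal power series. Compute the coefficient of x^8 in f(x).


Write f(x) = sum_{k>=0} a_k x^k. Multiplying both sides by 1 - 2 x - 2 x^2 gives
(1 - 2 x - 2 x^2) sum_{k>=0} a_k x^k = 4 + 1 x.
Matching coefficients:
 x^0: a_0 = 4
 x^1: a_1 - 2 a_0 = 1  =>  a_1 = 2*4 + 1 = 9
 x^k (k >= 2): a_k = 2 a_{k-1} + 2 a_{k-2}.
Iterating: a_2 = 26, a_3 = 70, a_4 = 192, a_5 = 524, a_6 = 1432, a_7 = 3912, a_8 = 10688.
So the coefficient of x^8 is 10688.

10688


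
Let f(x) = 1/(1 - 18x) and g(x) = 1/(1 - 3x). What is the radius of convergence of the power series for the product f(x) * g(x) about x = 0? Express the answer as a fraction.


The radius of 1/(1 - 18x) is 1/18 (nearest singularity at x = 1/18), and the radius of 1/(1 - 3x) is 1/3.
The product f(x)*g(x) = 1/((1 - 18x)(1 - 3x)) has singularities at both 1/18 and 1/3, so its radius of convergence is the distance to the nearest one:
min(1/18, 1/3) = 1/18.

1/18


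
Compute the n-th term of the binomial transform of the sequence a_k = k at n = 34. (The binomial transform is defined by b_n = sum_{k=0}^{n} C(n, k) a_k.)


With a_k = k, b_n = sum_{k=0}^{n} C(n, k) k. Using k * C(n, k) = n * C(n-1, k-1) gives b_n = n * sum_{k>=1} C(n-1, k-1) = n * 2^(n-1).
For n = 34: 34 * 2^33 = 34 * 8589934592 = 292057776128.

292057776128


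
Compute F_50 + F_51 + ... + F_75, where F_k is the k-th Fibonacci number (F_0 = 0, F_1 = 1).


Use the identity sum_{k=0}^{N} F_k = F_{N+2} - 1 (which follows from F_{k+2} - F_{k+1} = F_k). Then
sum_{k=50}^{75} F_k = (F_{77} - 1) - (F_{51} - 1) = F_{77} - F_{51}.
Computing: F_{77} = 5527939700884757, F_{51} = 20365011074, so
Sum = 5527939700884757 - 20365011074 = 5527919335873683.

5527919335873683


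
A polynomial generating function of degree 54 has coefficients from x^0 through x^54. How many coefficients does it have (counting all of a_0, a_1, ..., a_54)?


A polynomial of degree 54 takes the form a_0 + a_1 x + ... + a_54 x^54.
The number of coefficients is 54 + 1 = 55.

55


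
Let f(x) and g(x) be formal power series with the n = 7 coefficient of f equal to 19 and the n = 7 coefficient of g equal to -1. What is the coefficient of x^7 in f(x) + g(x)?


Addition of formal power series is termwise.
The coefficient of x^7 in f + g = 19 + -1
= 18

18


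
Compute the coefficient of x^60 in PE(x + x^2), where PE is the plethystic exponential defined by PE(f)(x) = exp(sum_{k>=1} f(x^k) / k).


With f(x) = x + x^2, the exponent is sum_{k>=1} (x^k + x^(2k)) / k = -ln(1 - x) - ln(1 - x^2). Exponentiating:
PE(x + x^2) = 1 / ((1 - x)(1 - x^2)).
This is the generating function for partitions of n into parts of size 1 or 2. The number of 2's can be any j in 0..30, and the rest are 1's, so
[x^60] = floor(60/2) + 1 = 31.

31


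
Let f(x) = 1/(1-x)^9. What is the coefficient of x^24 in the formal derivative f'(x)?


Differentiate: d/dx [ 1/(1-x)^r ] = r / (1-x)^(r+1).
Here r = 9, so f'(x) = 9 / (1-x)^10.
The expansion of 1/(1-x)^(r+1) has coefficient of x^n equal to C(n+r, r).
So the coefficient of x^24 in f'(x) is
9 * C(33, 9) = 9 * 38567100 = 347103900

347103900


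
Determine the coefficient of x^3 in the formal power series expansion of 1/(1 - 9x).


The geometric series identity gives 1/(1 - c x) = sum_{k>=0} c^k x^k, so the coefficient of x^k is c^k.
Here c = 9 and k = 3.
Computing: 9^3 = 729

729


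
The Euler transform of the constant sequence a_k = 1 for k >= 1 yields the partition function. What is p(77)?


The Euler transform converts the sequence a_k = 1 into the number of integer partitions.
Using the recurrence or dynamic programming:
p(77) = 10619863

10619863


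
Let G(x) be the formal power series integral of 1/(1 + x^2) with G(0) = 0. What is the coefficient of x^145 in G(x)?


1/(1 + x^2) = sum_{j>=0} (-1)^j x^(2j). Integrating termwise with G(0) = 0:
G(x) = sum_{j>=0} (-1)^j x^(2j+1) / (2j+1) = arctan(x).
Only odd powers are nonzero. For x^145 write 145 = 2*72 + 1, giving
(-1)^72 / 145 = 1/145 = 1/145.

1/145


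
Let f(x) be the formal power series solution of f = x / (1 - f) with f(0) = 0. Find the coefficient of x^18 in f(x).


Apply Lagrange inversion: f = x * phi(f) with phi(t) = 1/(1 - t), so
[x^n] f = (1/n) [t^(n-1)] phi(t)^n = (1/n) [t^(n-1)] (1 - t)^(-n) = (1/n) C(2n - 2, n - 1) = C_{n-1}.
For n = 18: C_17 = C(34, 17) / 18 = 2333606220/18 = 129644790 = 129644790.

129644790


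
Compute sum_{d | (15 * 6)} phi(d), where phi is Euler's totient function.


First, 15 * 6 = 90. One classical identity is sum_{d | n} phi(d) = n (each k in [1, n] has a unique gcd with n, and among the k's with gcd(k, n) = n/d there are phi(d) of them). So the sum equals 90. We also verify directly:
Divisors of 90: 1, 2, 3, 5, 6, 9, 10, 15, 18, 30, 45, 90.
phi values: 1, 1, 2, 4, 2, 6, 4, 8, 6, 8, 24, 24.
Sum = 90.

90


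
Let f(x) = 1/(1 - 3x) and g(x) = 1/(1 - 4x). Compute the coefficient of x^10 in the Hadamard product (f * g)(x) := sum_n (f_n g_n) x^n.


f has coefficients f_k = 3^k and g has coefficients g_k = 4^k, so the Hadamard product has coefficient (f*g)_k = 3^k * 4^k = 12^k.
For k = 10: 12^10 = 61917364224.

61917364224


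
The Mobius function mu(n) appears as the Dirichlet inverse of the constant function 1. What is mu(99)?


99 has a squared prime factor, so mu(99) = 0.
Factorization reveals a repeated prime.

0


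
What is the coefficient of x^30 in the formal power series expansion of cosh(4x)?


The Maclaurin series is cosh(t) = sum_{m>=0} t^(2m) / (2m)!, so substituting t = 4x, only even powers of x are nonzero, with coefficient of x^(2m) equal to 4^(2m) / (2m)!.
For x^30 the coefficient is 4^30/30! = 1152921504606846976/265252859812191058636308480000000 = 17179869184/3952575621190533915703125.

17179869184/3952575621190533915703125


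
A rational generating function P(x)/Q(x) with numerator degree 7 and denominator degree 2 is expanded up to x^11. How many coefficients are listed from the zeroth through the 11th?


Expanding up to x^11 gives the coefficients for x^0, x^1, ..., x^11.
That is 11 + 1 = 12 coefficients in total.

12


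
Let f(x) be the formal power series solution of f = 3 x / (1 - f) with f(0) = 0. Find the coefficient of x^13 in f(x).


Apply Lagrange inversion: f = 3 x * phi(f) with phi(t) = 1/(1 - t), so
[x^n] f = 3^n * (1/n) [t^(n-1)] phi(t)^n = 3^n * (1/n) [t^(n-1)] (1 - t)^(-n) = 3^n * (1/n) C(2n - 2, n - 1) = 3^n * C_{n-1}.
For n = 13: C_12 = C(24, 12) / 13 = 2704156/13 = 208012.
With the 3^13 = 1594323 factor, the coefficient is 1594323 * 208012 = 331638315876.

331638315876


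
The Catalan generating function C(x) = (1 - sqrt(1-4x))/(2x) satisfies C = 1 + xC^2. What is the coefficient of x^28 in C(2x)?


Substituting x -> 2x scales the n-th coefficient by 2^n, so [x^28] C(2x) = 2^28 * C_28.
C_28 = C(2*28, 28)/(29) = 7648690600760440/29 = 263747951750360.
So 2^28 * 263747951750360 = 268435456 * 263747951750360 = 70799301697173884764160.

70799301697173884764160


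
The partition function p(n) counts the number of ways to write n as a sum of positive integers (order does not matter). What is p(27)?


Using the generating function prod_{k>=1} 1/(1-x^k), we compute p(27).
By dynamic programming over parts 1 through 27:
p(27) = 3010

3010


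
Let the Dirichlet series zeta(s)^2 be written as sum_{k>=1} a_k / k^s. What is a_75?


The Dirichlet convolution of the constant function 1 with itself gives (1 * 1)(k) = sum_{d | k} 1 = d(k), the number of positive divisors of k.
Since zeta(s) = sum_{k>=1} 1/k^s, we have zeta(s)^2 = sum_{k>=1} d(k)/k^s, so a_k = d(k).
For k = 75: the divisors are 1, 3, 5, 15, 25, 75.
Count = 6.

6


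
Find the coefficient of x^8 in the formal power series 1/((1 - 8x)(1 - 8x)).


By partial fractions or Cauchy convolution:
The coefficient equals sum_{k=0}^{8} 8^k * 8^(8-k).
= 150994944

150994944


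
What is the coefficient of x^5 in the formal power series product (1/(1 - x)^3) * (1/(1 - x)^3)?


Combine the factors: (1/(1 - x)^3) * (1/(1 - x)^3) = 1/(1 - x)^6.
Then use 1/(1 - x)^r = sum_{k>=0} C(k + r - 1, r - 1) x^k with r = 6 and k = 5:
C(10, 5) = 252.

252


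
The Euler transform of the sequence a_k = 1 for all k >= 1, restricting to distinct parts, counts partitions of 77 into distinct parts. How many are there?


Partitions of 77 into distinct parts can be computed via generating function.
Product (1+x)(1+x^2)(1+x^3)...
The coefficient of x^77 = 58499

58499


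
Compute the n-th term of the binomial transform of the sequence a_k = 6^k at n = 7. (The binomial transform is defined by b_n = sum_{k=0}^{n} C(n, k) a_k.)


With a_k = 6^k, b_n = sum_{k=0}^{n} C(n, k) 6^k = (1 + 6)^n by the binomial theorem.
For n = 7: (1 + 6)^7 = 7^7 = 823543.

823543


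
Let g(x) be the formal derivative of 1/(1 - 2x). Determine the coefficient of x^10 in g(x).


Differentiate termwise: d/dx sum_{k>=0} 2^k x^k = sum_{k>=1} k 2^k x^(k-1) = sum_{j>=0} (j+1) 2^(j+1) x^j.
Equivalently, d/dx [1/(1 - 2x)] = 2/(1 - 2x)^2.
For j = 10: 11 * 2^11 = 11 * 2048 = 22528.

22528


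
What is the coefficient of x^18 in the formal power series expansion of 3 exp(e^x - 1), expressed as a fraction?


exp(e^x - 1) is the exponential generating function for the Bell numbers Bell_k: exp(e^x - 1) = sum_{k>=0} Bell_k x^k / k!.
So the coefficient of x^18 in 3 exp(e^x - 1) is 3 Bell_18 / 18!.
Computing: Bell_18 = 682076806159 and 18! = 6402373705728000, giving
3 * 682076806159/6402373705728000 = 97439543737/304874938368000.

97439543737/304874938368000


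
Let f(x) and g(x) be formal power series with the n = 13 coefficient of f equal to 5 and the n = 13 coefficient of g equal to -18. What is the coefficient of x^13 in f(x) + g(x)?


Addition of formal power series is termwise.
The coefficient of x^13 in f + g = 5 + -18
= -13

-13


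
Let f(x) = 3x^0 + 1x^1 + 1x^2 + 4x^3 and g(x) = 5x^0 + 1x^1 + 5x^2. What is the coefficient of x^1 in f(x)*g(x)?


Cauchy product at x^1:
3*1 + 1*5
= 8

8


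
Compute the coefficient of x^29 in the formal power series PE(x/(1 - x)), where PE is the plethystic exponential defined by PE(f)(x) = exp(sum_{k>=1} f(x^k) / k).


For f(x) = x/(1 - x) we have
sum_{k>=1} f(x^k) / k = sum_{k>=1} (1/k) * x^k / (1 - x^k) = sum_{k, m >= 1} x^(k m) / k,
which after exponentiating simplifies to
PE(x/(1 - x)) = prod_{k>=1} 1 / (1 - x^k).
This is the generating function for the partition function p(n), so the coefficient of x^29 is p(29).
Computing p(29) by dynamic programming over parts 1, 2, ..., 29: p(29) = 4565.

4565


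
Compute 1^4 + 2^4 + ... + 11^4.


This power sum has a closed form given by Faulhaber's formula
sum_{k=1}^{m} k^p = (1 / (p + 1)) * sum_{j=0}^{p} C(p + 1, j) B_j m^(p + 1 - j),
but for small m direct computation is fastest:
1 + 16 + 81 + 256 + 625 + 1296 + 2401 + 4096 + 6561 + 10000 + 14641 = 39974.

39974


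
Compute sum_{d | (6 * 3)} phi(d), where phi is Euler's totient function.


First, 6 * 3 = 18. One classical identity is sum_{d | n} phi(d) = n (each k in [1, n] has a unique gcd with n, and among the k's with gcd(k, n) = n/d there are phi(d) of them). So the sum equals 18. We also verify directly:
Divisors of 18: 1, 2, 3, 6, 9, 18.
phi values: 1, 1, 2, 2, 6, 6.
Sum = 18.

18


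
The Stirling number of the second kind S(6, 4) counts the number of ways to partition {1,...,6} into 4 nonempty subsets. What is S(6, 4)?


Using the explicit formula S(n,k) = (1/k!) sum_{j=0}^{k} (-1)^(k-j) C(k,j) j^n:
S(6, 4) = 65
Equivalently, S(n,k) is n! times the coefficient of x^n in the EGF (e^x - 1)^k / k!.

65


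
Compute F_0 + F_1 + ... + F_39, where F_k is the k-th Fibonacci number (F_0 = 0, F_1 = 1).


Use the identity sum_{k=0}^{N} F_k = F_{N+2} - 1 (which follows from F_{k+2} - F_{k+1} = F_k). Then
sum_{k=0}^{39} F_k = (F_{41} - 1) - (F_{1} - 1) = F_{41} - F_{1}.
Computing: F_{41} = 165580141, F_{1} = 1, so
Sum = 165580141 - 1 = 165580140.

165580140


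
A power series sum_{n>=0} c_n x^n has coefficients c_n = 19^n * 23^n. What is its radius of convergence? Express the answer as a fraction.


By the root test (Cauchy-Hadamard), the radius is R = 1 / limsup_n |c_n|^(1/n).
Here |c_n|^(1/n) = (19^n * 23^n)^(1/n) = 19 * 23 = 437 for all n.
So R = 1/437 = 1/437.

1/437


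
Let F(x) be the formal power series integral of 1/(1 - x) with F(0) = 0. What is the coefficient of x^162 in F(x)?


1/(1 - x) = sum_{k>=0} x^k. Integrating termwise and using F(0) = 0 gives
F(x) = sum_{k>=0} x^(k+1) / (k+1) = sum_{m>=1} x^m / m = -ln(1 - x).
So the coefficient of x^162 is 1/162 = 1/162.

1/162


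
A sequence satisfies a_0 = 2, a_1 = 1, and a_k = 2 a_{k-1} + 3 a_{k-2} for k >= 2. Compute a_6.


The characteristic equation is t^2 - 2 t - 3 = 0, with roots r_1 = 3 and r_2 = -1 (so c_1 = r_1 + r_2, c_2 = -r_1 r_2 as required).
One can use the closed form a_n = A r_1^n + B r_2^n, but direct iteration is more reliable:
a_0 = 2, a_1 = 1, a_2 = 8, a_3 = 19, a_4 = 62, a_5 = 181, a_6 = 548.
So a_6 = 548.

548


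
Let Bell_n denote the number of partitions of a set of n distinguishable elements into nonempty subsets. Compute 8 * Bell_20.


Bell_20 can be computed from the Bell triangle or from Dobinski's identity Bell_n = (1/e) * sum_{k>=0} k^n / k!.
Computing Bell_20 = 51724158235372.
Then 8 * 51724158235372 = 413793265882976.

413793265882976


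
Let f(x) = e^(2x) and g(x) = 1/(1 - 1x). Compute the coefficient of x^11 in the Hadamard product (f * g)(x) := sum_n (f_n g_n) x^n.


Expanding: f_k = 2^k/k! (from e^(2x)) and g_k = 1^k (from 1/(1 - 1x)). So the Hadamard coefficient (f * g)_k = 2^k 1^k / k! = (2)^k / k!.
For k = 11: 2^11/11! = 2048/39916800 = 8/155925.

8/155925


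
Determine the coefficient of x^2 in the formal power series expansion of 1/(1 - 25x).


The geometric series identity gives 1/(1 - c x) = sum_{k>=0} c^k x^k, so the coefficient of x^k is c^k.
Here c = 25 and k = 2.
Computing: 25^2 = 625

625


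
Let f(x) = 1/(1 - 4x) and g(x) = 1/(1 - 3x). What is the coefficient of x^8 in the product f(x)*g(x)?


The coefficient of x^n in f*g is the Cauchy product: sum_{k=0}^{n} a^k * b^(n-k).
With a=4, b=3, n=8:
sum_{k=0}^{8} 4^k * 3^(8-k)
= 242461

242461


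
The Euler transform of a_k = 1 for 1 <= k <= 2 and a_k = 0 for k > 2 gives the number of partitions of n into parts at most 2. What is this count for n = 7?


Partitions of 7 into parts at most 2:
Using generating function (1-x)^(-1)(1-x^2)^(-1),
the coefficient of x^7 = 4

4


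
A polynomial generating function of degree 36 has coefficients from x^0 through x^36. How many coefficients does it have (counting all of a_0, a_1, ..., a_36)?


A polynomial of degree 36 takes the form a_0 + a_1 x + ... + a_36 x^36.
The number of coefficients is 36 + 1 = 37.

37


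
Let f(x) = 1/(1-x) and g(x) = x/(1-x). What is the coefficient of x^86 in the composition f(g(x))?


First simplify the composition: f(g(x)) = 1/(1 - x/(1-x)) = (1-x)/((1-x) - x) = (1-x)/(1-2x).
Now extract the coefficient. Write (1-x)/(1-2x) = 1/(1-2x) - x/(1-2x).
The coefficient of x^n in 1/(1-2x) is 2^n, and in x/(1-2x) is 2^(n-1) (for n >= 1).
So the coefficient of x^86 is 2^86 - 2^85 = 77371252455336267181195264 - 38685626227668133590597632 = 38685626227668133590597632.

38685626227668133590597632


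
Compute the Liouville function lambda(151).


The Liouville function is lambda(k) = (-1)^Omega(k), where Omega(k) counts the prime factors of k with multiplicity.
Factoring: 151 = 151, so Omega(151) = 1.
lambda(151) = (-1)^1 = -1.

-1


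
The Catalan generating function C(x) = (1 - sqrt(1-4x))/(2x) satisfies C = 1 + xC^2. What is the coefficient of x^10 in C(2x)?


Substituting x -> 2x scales the n-th coefficient by 2^n, so [x^10] C(2x) = 2^10 * C_10.
C_10 = C(2*10, 10)/(11) = 184756/11 = 16796.
So 2^10 * 16796 = 1024 * 16796 = 17199104.

17199104


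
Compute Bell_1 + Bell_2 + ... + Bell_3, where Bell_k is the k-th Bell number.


Recall Bell_k counts set partitions of a k-set (with Bell_0 = 1 by convention).
Bell_1 through Bell_3: 1, 2, 5
Sum = 1 + 2 + 5 = 8.

8


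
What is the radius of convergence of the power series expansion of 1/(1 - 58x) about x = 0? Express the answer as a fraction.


Expanding 1/(1 - 58x) = sum_{k>=0} 58^k x^k, the series converges when |58x| < 1, i.e., |x| < 1/58.
So the radius of convergence is 1/58 = 1/58.

1/58


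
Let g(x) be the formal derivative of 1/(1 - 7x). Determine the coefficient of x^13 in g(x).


Differentiate termwise: d/dx sum_{k>=0} 7^k x^k = sum_{k>=1} k 7^k x^(k-1) = sum_{j>=0} (j+1) 7^(j+1) x^j.
Equivalently, d/dx [1/(1 - 7x)] = 7/(1 - 7x)^2.
For j = 13: 14 * 7^14 = 14 * 678223072849 = 9495123019886.

9495123019886
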